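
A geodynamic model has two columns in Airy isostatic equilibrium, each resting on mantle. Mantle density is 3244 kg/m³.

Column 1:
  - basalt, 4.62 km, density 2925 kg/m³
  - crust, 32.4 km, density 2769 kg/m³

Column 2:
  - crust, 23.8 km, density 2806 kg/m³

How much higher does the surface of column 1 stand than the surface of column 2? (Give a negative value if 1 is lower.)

For any compensation level in the mantle, the mantle terms cancel and isostasy reduces to e = (Σt_1 − Σt_2) − (Σ(ρt)_1 − Σ(ρt)_2) / ρ_m.
Σt_1 = 37.02 km; Σt_2 = 23.8 km; Σ(ρt)_1 = 103229.1; Σ(ρt)_2 = 66782.8 (in km·kg/m³).
e = (37.02 − 23.8) − (103229.1 − 66782.8) / 3244 = 1.99 km.

1.99 km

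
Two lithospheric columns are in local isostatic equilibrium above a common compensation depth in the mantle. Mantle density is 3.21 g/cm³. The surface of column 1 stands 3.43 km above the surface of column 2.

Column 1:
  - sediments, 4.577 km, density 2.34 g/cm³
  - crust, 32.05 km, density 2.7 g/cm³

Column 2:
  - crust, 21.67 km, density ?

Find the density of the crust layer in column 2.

2.78 g/cm³

Take the compensation level at the base of the deeper column (depth z_c below the surface of column 1) and equate Σ ρ_i t_i down to z_c; mantle fills any gap and the z_c terms cancel.
Column 1: 4.577×2.34 + 32.05×2.7 + (z_c − 36.627)×3.21
Column 2: 3.43×0 + 21.67×ρ + (z_c − 3.43 − 21.67)×3.21
The z_c×3.21 term appears on both sides and cancels. Collect the known terms of each column as K = Σ(ρt)_known − 3.21 × (depth of known layers): K_1 = 97.24518 − 3.21×36.627 = −20.32749; K_2 = 0 − 3.21×(3.43 + 21.67) = −80.571.
Balance: K_1 = K_2 + 21.67×ρ, so ρ = (K_1 − K_2)/21.67 = 60.2435/21.67 = 2.78 g/cm³.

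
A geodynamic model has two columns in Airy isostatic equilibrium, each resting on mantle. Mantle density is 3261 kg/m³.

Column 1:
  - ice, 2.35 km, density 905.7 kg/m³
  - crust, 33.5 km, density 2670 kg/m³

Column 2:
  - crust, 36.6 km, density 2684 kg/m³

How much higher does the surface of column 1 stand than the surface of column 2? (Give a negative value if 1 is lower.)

1.29 km

For any compensation level in the mantle, the mantle terms cancel and isostasy reduces to e = (Σt_1 − Σt_2) − (Σ(ρt)_1 − Σ(ρt)_2) / ρ_m.
Σt_1 = 35.85 km; Σt_2 = 36.6 km; Σ(ρt)_1 = 91573.395; Σ(ρt)_2 = 98234.4 (in km·kg/m³).
e = (35.85 − 36.6) − (91573.395 − 98234.4) / 3261 = 1.29 km.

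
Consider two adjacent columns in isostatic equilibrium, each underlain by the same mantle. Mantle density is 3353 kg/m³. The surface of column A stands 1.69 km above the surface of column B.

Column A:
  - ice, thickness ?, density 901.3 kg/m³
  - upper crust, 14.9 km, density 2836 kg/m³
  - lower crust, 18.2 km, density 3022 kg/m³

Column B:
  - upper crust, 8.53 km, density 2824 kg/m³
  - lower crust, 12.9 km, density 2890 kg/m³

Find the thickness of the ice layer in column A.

Take the compensation level at the base of the deeper column (depth z_c below the surface of column A) and equate Σ ρ_i t_i down to z_c; mantle fills any gap and the z_c terms cancel.
Column A: x×901.3 + 14.9×2836 + 18.2×3022 + (z_c − 33.1 − x)×3353
Column B: 1.69×0 + 8.53×2824 + 12.9×2890 + (z_c − 1.69 − 21.43)×3353
The z_c×3353 term appears on both sides and cancels. Collect the known terms of each column as K = Σ(ρt)_known − 3353 × (depth of known layers): K_A = 97256.8 − 3353×33.1 = −13727.5; K_B = 61369.72 − 3353×(1.69 + 21.43) = −16151.64.
Balance: K_A − x×(3353 − 901.3) = K_B, so x = (K_A − K_B)/(3353 − 901.3) = 2424.14/2451.7 = 0.989 km.

0.989 km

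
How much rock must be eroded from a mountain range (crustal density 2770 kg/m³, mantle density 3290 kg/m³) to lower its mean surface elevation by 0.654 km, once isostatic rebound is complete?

4.14 km

Net drop Δ = e − u = e − e ρ_c/ρ_m = e (ρ_m − ρ_c)/ρ_m.
e = Δ ρ_m/(ρ_m − ρ_c) = 0.654 km × 3290/520 = 4.14 km.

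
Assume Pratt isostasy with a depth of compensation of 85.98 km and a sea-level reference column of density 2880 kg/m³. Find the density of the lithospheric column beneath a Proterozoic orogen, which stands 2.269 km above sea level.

2810 kg/m³

Pratt balance: ρ_ref D = ρ (D + h).
ρ = ρ_ref D/(D + h) = 2880 × 85.98 km/(85.98 km + 2.269 km) = 2810 kg/m³.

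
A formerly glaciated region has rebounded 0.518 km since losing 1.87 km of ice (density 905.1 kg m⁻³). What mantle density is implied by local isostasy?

3270 kg m⁻³

ρ_m = ρ_ice t / u = 905.1 × 1.87 km/0.518 km = 3270 kg m⁻³.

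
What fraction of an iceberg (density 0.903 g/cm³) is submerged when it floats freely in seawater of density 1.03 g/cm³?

Submerged fraction = ρ_obj/ρ_fluid = 0.903/1.03 = 87.7%.

87.7%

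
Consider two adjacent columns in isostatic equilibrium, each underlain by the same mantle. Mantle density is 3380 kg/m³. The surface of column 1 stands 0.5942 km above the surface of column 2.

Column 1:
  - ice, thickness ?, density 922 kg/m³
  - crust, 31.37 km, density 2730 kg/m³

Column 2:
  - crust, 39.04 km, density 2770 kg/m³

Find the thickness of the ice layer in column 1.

2.21 km

Take the compensation level at the base of the deeper column (depth z_c below the surface of column 1) and equate Σ ρ_i t_i down to z_c; mantle fills any gap and the z_c terms cancel.
Column 1: x×922 + 31.37×2730 + (z_c − 31.37 − x)×3380
Column 2: 0.5942×0 + 39.04×2770 + (z_c − 0.5942 − 39.04)×3380
The z_c×3380 term appears on both sides and cancels. Collect the known terms of each column as K = Σ(ρt)_known − 3380 × (depth of known layers): K_1 = 85640.1 − 3380×31.37 = −20390.5; K_2 = 108140.8 − 3380×(0.5942 + 39.04) = −25822.796.
Balance: K_1 − x×(3380 − 922) = K_2, so x = (K_1 − K_2)/(3380 − 922) = 5432.3/2458 = 2.21 km.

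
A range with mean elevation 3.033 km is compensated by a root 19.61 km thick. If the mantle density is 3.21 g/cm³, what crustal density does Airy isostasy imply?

ρ_c h = (ρ_m − ρ_c) r → ρ_c (h + r) = ρ_m r → ρ_c = ρ_m r / (h + r).
ρ_c = 3.21 × 19.61 km / (3.033 km + 19.61 km) = 2.78 g/cm³.

2.78 g/cm³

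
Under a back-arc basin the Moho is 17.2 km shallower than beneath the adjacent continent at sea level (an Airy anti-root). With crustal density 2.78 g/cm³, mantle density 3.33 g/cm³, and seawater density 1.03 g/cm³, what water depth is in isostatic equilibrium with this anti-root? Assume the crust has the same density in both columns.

5.41 km

Replacing a thickness d of crust by seawater at the top must be balanced by replacing crust with mantle at the base: d (ρ_c − ρ_w) = a (ρ_m − ρ_c).
d = a (ρ_m − ρ_c)/(ρ_c − ρ_w) = 17.2 km × 0.55/1.75 = 5.41 km.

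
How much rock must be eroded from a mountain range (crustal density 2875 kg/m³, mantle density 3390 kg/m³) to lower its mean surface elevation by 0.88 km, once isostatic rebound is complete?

5.79 km

Net drop Δ = e − u = e − e ρ_c/ρ_m = e (ρ_m − ρ_c)/ρ_m.
e = Δ ρ_m/(ρ_m − ρ_c) = 0.88 km × 3390/515 = 5.79 km.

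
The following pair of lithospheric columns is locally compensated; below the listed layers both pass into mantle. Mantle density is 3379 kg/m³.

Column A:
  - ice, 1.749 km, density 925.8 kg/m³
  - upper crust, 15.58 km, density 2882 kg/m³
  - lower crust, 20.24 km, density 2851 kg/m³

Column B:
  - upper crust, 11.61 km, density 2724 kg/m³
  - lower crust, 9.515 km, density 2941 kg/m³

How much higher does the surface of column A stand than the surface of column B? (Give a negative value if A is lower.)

For any compensation level in the mantle, the mantle terms cancel and isostasy reduces to e = (Σt_A − Σt_B) − (Σ(ρt)_A − Σ(ρt)_B) / ρ_m.
Σt_A = 37.569 km; Σt_B = 21.125 km; Σ(ρt)_A = 104225.024; Σ(ρt)_B = 59609.255 (in km·kg/m³).
e = (37.569 − 21.125) − (104225.024 − 59609.255) / 3379 = 3.24 km.

3.24 km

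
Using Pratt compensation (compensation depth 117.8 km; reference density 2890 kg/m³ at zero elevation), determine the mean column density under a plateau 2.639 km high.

2830 kg/m³

Pratt balance: ρ_ref D = ρ (D + h).
ρ = ρ_ref D/(D + h) = 2890 × 117.8 km/(117.8 km + 2.639 km) = 2830 kg/m³.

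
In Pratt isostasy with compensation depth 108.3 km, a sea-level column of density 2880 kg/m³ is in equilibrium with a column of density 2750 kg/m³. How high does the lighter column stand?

5.12 km

ρ_ref D = ρ (D + h) → h = D (ρ_ref − ρ)/ρ.
h = 108.3 km × (2880 − 2750)/2750 = 5.12 km.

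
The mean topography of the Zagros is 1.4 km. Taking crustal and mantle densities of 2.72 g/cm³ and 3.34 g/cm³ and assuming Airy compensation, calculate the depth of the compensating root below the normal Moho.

In Airy isostatic equilibrium: the weight of the topography is balanced by the buoyancy of the root, ρ_c h = (ρ_m − ρ_c) r.
r = h · ρ_c / (ρ_m − ρ_c) = 1.4 km × 2.72 / (3.34 − 2.72) = 6.14 km.

6.14 km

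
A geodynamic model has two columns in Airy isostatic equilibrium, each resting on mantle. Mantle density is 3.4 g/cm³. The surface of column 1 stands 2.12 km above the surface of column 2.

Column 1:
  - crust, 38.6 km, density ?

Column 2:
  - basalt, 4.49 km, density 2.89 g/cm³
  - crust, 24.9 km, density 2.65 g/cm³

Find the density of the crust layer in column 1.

Take the compensation level at the base of the deeper column (depth z_c below the surface of column 1) and equate Σ ρ_i t_i down to z_c; mantle fills any gap and the z_c terms cancel.
Column 1: 38.6×ρ + (z_c − 38.6)×3.4
Column 2: 2.12×0 + 4.49×2.89 + 24.9×2.65 + (z_c − 2.12 − 29.39)×3.4
The z_c×3.4 term appears on both sides and cancels. Collect the known terms of each column as K = Σ(ρt)_known − 3.4 × (depth of known layers): K_1 = 0 − 3.4×38.6 = −131.24; K_2 = 78.9611 − 3.4×(2.12 + 29.39) = −28.1729.
Balance: K_1 + 38.6×ρ = K_2, so ρ = (K_2 − K_1)/38.6 = 103.067/38.6 = 2.67 g/cm³.

2.67 g/cm³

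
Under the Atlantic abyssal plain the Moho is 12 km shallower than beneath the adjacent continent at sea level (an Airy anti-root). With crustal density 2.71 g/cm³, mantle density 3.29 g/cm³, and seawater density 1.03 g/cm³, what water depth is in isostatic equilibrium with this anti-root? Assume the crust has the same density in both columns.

Replacing a thickness d of crust by seawater at the top must be balanced by replacing crust with mantle at the base: d (ρ_c − ρ_w) = a (ρ_m − ρ_c).
d = a (ρ_m − ρ_c)/(ρ_c − ρ_w) = 12 km × 0.58/1.68 = 4.14 km.

4.14 km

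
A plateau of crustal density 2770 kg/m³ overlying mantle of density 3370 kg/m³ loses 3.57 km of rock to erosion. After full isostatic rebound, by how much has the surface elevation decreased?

Rebound u = e ρ_c/ρ_m = 3.57 km × 2770/3370 = 2.934 km.
Net surface drop = e − u = 3.57 km − 2.934 km = e (ρ_m − ρ_c)/ρ_m = 0.636 km.

0.636 km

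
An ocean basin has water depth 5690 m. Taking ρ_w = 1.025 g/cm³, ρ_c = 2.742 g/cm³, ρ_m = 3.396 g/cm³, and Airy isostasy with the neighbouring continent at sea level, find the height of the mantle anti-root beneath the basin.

Balancing pressure at the compensation depth: replacing crust with seawater at the top is compensated by replacing crust with mantle at the base: d (ρ_c − ρ_w) = a (ρ_m − ρ_c).
a = d (ρ_c − ρ_w)/(ρ_m − ρ_c) = 5690 m × 1.717/0.654 = 14900 m.

14900 m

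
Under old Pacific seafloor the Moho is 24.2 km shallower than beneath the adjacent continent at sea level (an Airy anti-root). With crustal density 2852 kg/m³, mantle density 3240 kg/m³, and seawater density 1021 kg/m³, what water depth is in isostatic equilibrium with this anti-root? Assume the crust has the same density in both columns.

Replacing a thickness d of crust by seawater at the top must be balanced by replacing crust with mantle at the base: d (ρ_c − ρ_w) = a (ρ_m − ρ_c).
d = a (ρ_m − ρ_c)/(ρ_c − ρ_w) = 24.2 km × 388/1831 = 5.13 km.

5.13 km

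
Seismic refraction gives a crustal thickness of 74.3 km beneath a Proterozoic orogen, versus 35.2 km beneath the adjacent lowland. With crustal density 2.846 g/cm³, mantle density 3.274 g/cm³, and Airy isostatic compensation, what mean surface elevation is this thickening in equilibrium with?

5.11 km

Excess crust Δ = 74.3 km − 35.2 km = 39.1 km, split between elevation h and root r with h + r = Δ.
Airy balance ρ_c h = (ρ_m − ρ_c) r gives r = h ρ_c/(ρ_m − ρ_c), so h (1 + ρ_c/(ρ_m − ρ_c)) = Δ, i.e. h = Δ (ρ_m − ρ_c)/ρ_m.
h = 39.1 km × 0.428/3.274 = 5.11 km.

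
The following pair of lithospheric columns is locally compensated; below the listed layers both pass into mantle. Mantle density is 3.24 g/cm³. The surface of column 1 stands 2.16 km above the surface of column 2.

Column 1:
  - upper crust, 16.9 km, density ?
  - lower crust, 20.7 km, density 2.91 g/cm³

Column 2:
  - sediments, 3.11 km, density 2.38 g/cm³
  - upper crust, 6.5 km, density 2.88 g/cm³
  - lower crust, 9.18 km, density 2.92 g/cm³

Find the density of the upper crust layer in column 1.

Take the compensation level at the base of the deeper column (depth z_c below the surface of column 1) and equate Σ ρ_i t_i down to z_c; mantle fills any gap and the z_c terms cancel.
Column 1: 16.9×ρ + 20.7×2.91 + (z_c − 37.6)×3.24
Column 2: 2.16×0 + 3.11×2.38 + 6.5×2.88 + 9.18×2.92 + (z_c − 2.16 − 18.79)×3.24
The z_c×3.24 term appears on both sides and cancels. Collect the known terms of each column as K = Σ(ρt)_known − 3.24 × (depth of known layers): K_1 = 60.237 − 3.24×37.6 = −61.587; K_2 = 52.9274 − 3.24×(2.16 + 18.79) = −14.9506.
Balance: K_1 + 16.9×ρ = K_2, so ρ = (K_2 − K_1)/16.9 = 46.6364/16.9 = 2.76 g/cm³.

2.76 g/cm³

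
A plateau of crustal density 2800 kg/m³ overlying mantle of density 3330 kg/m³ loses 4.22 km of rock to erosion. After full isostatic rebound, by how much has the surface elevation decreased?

Rebound u = e ρ_c/ρ_m = 4.22 km × 2800/3330 = 3.548 km.
Net surface drop = e − u = 4.22 km − 3.548 km = e (ρ_m − ρ_c)/ρ_m = 0.672 km.

0.672 km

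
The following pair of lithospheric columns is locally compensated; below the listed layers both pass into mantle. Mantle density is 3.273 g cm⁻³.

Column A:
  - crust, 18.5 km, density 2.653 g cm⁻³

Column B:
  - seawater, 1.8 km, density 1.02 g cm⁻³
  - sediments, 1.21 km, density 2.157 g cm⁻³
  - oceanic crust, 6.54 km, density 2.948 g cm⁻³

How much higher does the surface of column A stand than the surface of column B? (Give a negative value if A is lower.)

1.2 km

For any compensation level in the mantle, the mantle terms cancel and isostasy reduces to e = (Σt_A − Σt_B) − (Σ(ρt)_A − Σ(ρt)_B) / ρ_m.
Σt_A = 18.5 km; Σt_B = 9.55 km; Σ(ρt)_A = 49.0805; Σ(ρt)_B = 23.72589 (in km·g cm⁻³).
e = (18.5 − 9.55) − (49.0805 − 23.72589) / 3.273 = 1.2 km.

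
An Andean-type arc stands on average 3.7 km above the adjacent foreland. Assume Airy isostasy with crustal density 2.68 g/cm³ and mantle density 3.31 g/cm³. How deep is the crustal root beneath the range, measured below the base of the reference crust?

15.7 km

Balancing pressure at the compensation depth: the weight of the topography is balanced by the buoyancy of the root, ρ_c h = (ρ_m − ρ_c) r.
r = h · ρ_c / (ρ_m − ρ_c) = 3.7 km × 2.68 / (3.31 − 2.68) = 15.7 km.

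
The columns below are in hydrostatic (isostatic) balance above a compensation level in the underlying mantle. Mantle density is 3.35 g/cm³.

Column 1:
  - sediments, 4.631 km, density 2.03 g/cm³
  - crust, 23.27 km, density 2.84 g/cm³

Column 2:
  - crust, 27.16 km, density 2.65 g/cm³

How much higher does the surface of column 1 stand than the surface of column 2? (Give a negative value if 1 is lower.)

For any compensation level in the mantle, the mantle terms cancel and isostasy reduces to e = (Σt_1 − Σt_2) − (Σ(ρt)_1 − Σ(ρt)_2) / ρ_m.
Σt_1 = 27.901 km; Σt_2 = 27.16 km; Σ(ρt)_1 = 75.48773; Σ(ρt)_2 = 71.974 (in km·g/cm³).
e = (27.901 − 27.16) − (75.48773 − 71.974) / 3.35 = −0.308 km.

−0.308 km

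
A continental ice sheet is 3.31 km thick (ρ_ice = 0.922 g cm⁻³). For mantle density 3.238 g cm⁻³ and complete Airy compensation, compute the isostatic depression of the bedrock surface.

0.943 km

In Airy isostatic equilibrium: the ice load ρ_ice t is balanced by mantle displaced below, ρ_m s.
s = t ρ_ice / ρ_m = 3.31 km × 0.922/3.238 = 0.943 km.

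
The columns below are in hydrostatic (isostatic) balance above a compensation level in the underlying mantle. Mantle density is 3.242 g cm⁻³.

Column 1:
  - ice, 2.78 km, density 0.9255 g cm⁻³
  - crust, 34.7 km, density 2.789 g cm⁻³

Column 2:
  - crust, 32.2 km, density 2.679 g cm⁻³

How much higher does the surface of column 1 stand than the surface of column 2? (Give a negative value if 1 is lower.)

1.24 km

For any compensation level in the mantle, the mantle terms cancel and isostasy reduces to e = (Σt_1 − Σt_2) − (Σ(ρt)_1 − Σ(ρt)_2) / ρ_m.
Σt_1 = 37.48 km; Σt_2 = 32.2 km; Σ(ρt)_1 = 99.35119; Σ(ρt)_2 = 86.2638 (in km·g cm⁻³).
e = (37.48 − 32.2) − (99.35119 − 86.2638) / 3.242 = 1.24 km.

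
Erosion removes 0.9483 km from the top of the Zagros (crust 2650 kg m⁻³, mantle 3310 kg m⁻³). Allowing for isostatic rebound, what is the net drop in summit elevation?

Rebound u = e ρ_c/ρ_m = 0.9483 km × 2650/3310 = 0.7592 km.
Net surface drop = e − u = 0.9483 km − 0.7592 km = e (ρ_m − ρ_c)/ρ_m = 0.189 km.

0.189 km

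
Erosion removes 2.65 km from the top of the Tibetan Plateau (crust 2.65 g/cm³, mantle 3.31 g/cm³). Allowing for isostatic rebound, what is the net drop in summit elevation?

0.528 km

Rebound u = e ρ_c/ρ_m = 2.65 km × 2.65/3.31 = 2.122 km.
Net surface drop = e − u = 2.65 km − 2.122 km = e (ρ_m − ρ_c)/ρ_m = 0.528 km.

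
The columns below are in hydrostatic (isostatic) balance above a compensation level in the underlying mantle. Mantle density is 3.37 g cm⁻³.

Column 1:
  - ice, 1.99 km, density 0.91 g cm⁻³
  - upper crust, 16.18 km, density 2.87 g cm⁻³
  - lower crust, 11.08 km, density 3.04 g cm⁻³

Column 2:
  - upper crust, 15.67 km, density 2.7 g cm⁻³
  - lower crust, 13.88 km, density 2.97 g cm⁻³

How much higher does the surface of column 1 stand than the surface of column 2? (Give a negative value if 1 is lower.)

For any compensation level in the mantle, the mantle terms cancel and isostasy reduces to e = (Σt_1 − Σt_2) − (Σ(ρt)_1 − Σ(ρt)_2) / ρ_m.
Σt_1 = 29.25 km; Σt_2 = 29.55 km; Σ(ρt)_1 = 81.9307; Σ(ρt)_2 = 83.5326 (in km·g cm⁻³).
e = (29.25 − 29.55) − (81.9307 − 83.5326) / 3.37 = 0.175 km.

0.175 km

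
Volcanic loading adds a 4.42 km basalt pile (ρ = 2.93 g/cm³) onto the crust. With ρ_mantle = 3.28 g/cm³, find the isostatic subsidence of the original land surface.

3.95 km

Subaerial loading: s = t ρ_load / ρ_m.
s = 4.42 km × 2.93/3.28 = 3.95 km.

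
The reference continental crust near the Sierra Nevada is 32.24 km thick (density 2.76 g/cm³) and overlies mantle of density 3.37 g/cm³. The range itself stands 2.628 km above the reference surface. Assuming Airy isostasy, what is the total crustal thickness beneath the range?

Root depth r = h ρ_c / (ρ_m − ρ_c) = 2.628 km × 2.76 / 0.61 = 11.89 km.
Total thickness = T + h + r = 32.24 km + 2.628 km + 11.89 km = 46.8 km.

46.8 km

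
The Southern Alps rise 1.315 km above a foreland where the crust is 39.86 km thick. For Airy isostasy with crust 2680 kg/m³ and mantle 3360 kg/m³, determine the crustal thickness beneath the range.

Root depth r = h ρ_c / (ρ_m − ρ_c) = 1.315 km × 2680 / 680 = 5.183 km.
Total thickness = T + h + r = 39.86 km + 1.315 km + 5.183 km = 46.4 km.

46.4 km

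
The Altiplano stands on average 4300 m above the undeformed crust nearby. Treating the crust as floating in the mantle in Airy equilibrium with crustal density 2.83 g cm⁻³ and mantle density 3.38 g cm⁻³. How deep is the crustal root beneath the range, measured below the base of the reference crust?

22100 m

For local isostatic compensation: the weight of the topography is balanced by the buoyancy of the root, ρ_c h = (ρ_m − ρ_c) r.
r = h · ρ_c / (ρ_m − ρ_c) = 4300 m × 2.83 / (3.38 − 2.83) = 22100 m.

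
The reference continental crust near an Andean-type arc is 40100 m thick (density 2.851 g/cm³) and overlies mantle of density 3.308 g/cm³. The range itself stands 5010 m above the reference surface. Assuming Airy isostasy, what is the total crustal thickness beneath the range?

76400 m

Root depth r = h ρ_c / (ρ_m − ρ_c) = 5010 m × 2.851 / 0.457 = 31250 m.
Total thickness = T + h + r = 40100 m + 5010 m + 31250 m = 76400 m.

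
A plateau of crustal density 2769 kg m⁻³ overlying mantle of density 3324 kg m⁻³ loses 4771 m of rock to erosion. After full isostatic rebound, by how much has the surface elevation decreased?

797 m

Rebound u = e ρ_c/ρ_m = 4771 m × 2769/3324 = 3974 m.
Net surface drop = e − u = 4771 m − 3974 m = e (ρ_m − ρ_c)/ρ_m = 797 m.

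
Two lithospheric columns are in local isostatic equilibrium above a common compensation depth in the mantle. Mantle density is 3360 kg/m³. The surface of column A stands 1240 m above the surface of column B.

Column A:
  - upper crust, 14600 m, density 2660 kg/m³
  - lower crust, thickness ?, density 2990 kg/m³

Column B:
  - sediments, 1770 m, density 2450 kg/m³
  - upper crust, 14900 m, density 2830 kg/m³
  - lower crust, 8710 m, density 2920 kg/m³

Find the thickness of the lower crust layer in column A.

Take the compensation level at the base of the deeper column (depth z_c below the surface of column A) and equate Σ ρ_i t_i down to z_c; mantle fills any gap and the z_c terms cancel.
Column A: 14600×2660 + x×2990 + (z_c − 14600 − x)×3360
Column B: 1240×0 + 1770×2450 + 14900×2830 + 8710×2920 + (z_c − 1240 − 25380)×3360
The z_c×3360 term appears on both sides and cancels. Collect the known terms of each column as K = Σ(ρt)_known − 3360 × (depth of known layers): K_A = 38836000 − 3360×14600 = −10220000; K_B = 71936700 − 3360×(1240 + 25380) = −17506500.
Balance: K_A − x×(3360 − 2990) = K_B, so x = (K_A − K_B)/(3360 − 2990) = 7286500/370 = 19700 m.

19700 m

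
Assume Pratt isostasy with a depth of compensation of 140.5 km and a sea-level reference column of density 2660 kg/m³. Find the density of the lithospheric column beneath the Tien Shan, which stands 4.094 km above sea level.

2580 kg/m³

Pratt balance: ρ_ref D = ρ (D + h).
ρ = ρ_ref D/(D + h) = 2660 × 140.5 km/(140.5 km + 4.094 km) = 2580 kg/m³.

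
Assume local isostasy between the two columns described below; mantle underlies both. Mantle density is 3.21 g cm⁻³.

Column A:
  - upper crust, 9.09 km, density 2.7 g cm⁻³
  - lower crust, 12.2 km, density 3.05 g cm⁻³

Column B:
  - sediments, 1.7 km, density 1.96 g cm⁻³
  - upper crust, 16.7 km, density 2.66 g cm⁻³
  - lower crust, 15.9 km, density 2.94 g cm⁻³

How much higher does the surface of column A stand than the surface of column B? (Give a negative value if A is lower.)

For any compensation level in the mantle, the mantle terms cancel and isostasy reduces to e = (Σt_A − Σt_B) − (Σ(ρt)_A − Σ(ρt)_B) / ρ_m.
Σt_A = 21.29 km; Σt_B = 34.3 km; Σ(ρt)_A = 61.753; Σ(ρt)_B = 94.5 (in km·g cm⁻³).
e = (21.29 − 34.3) − (61.753 − 94.5) / 3.21 = −2.81 km.

−2.81 km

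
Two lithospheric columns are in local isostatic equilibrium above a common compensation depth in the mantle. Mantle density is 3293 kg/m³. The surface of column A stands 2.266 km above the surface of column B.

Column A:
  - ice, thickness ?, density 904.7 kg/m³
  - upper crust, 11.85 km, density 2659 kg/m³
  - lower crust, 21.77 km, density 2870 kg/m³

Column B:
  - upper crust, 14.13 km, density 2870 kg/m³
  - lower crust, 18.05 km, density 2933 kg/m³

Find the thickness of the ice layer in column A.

Take the compensation level at the base of the deeper column (depth z_c below the surface of column A) and equate Σ ρ_i t_i down to z_c; mantle fills any gap and the z_c terms cancel.
Column A: x×904.7 + 11.85×2659 + 21.77×2870 + (z_c − 33.62 − x)×3293
Column B: 2.266×0 + 14.13×2870 + 18.05×2933 + (z_c − 2.266 − 32.18)×3293
The z_c×3293 term appears on both sides and cancels. Collect the known terms of each column as K = Σ(ρt)_known − 3293 × (depth of known layers): K_A = 93989.05 − 3293×33.62 = −16721.61; K_B = 93493.75 − 3293×(2.266 + 32.18) = −19936.928.
Balance: K_A − x×(3293 − 904.7) = K_B, so x = (K_A − K_B)/(3293 − 904.7) = 3215.32/2388.3 = 1.35 km.

1.35 km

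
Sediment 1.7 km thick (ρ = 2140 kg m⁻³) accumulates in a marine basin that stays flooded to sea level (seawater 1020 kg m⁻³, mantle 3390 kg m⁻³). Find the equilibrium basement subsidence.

Submarine loading: the sediment displaces seawater, and the subsidence is in turn flooded, so s (ρ_m − ρ_w) = t (ρ_sed − ρ_w).
s = 1.7 km × (2140 − 1020) / (3390 − 1020) = 0.803 km.

0.803 km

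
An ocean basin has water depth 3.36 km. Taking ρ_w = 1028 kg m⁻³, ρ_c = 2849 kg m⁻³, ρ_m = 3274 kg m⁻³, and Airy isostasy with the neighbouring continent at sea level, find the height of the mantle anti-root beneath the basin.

Isostatic balance requires: replacing crust with seawater at the top is compensated by replacing crust with mantle at the base: d (ρ_c − ρ_w) = a (ρ_m − ρ_c).
a = d (ρ_c − ρ_w)/(ρ_m − ρ_c) = 3.36 km × 1821/425 = 14.4 km.

14.4 km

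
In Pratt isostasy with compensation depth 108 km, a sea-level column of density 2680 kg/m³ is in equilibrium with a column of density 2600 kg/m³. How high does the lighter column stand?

ρ_ref D = ρ (D + h) → h = D (ρ_ref − ρ)/ρ.
h = 108 km × (2680 − 2600)/2600 = 3.32 km.

3.32 km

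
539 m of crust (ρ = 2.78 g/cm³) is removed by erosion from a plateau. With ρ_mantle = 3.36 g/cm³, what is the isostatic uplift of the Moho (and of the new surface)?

Unloading: uplift u = e ρ_c/ρ_m = 539 m × 2.78/3.36 = 446 m.

446 m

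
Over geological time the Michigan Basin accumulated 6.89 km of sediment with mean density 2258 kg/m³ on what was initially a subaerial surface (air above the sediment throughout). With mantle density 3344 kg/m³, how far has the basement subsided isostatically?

Subaerial load: s = t ρ_sed / ρ_m = 6.89 km × 2258/3344 = 4.65 km.

4.65 km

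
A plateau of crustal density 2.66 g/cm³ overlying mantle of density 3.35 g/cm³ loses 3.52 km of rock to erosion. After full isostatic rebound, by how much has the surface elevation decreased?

Rebound u = e ρ_c/ρ_m = 3.52 km × 2.66/3.35 = 2.795 km.
Net surface drop = e − u = 3.52 km − 2.795 km = e (ρ_m − ρ_c)/ρ_m = 0.725 km.

0.725 km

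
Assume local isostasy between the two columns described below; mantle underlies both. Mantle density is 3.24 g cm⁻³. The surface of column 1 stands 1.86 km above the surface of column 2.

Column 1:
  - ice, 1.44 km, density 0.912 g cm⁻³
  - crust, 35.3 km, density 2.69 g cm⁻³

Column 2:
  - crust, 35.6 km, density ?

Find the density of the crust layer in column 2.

Take the compensation level at the base of the deeper column (depth z_c below the surface of column 1) and equate Σ ρ_i t_i down to z_c; mantle fills any gap and the z_c terms cancel.
Column 1: 1.44×0.912 + 35.3×2.69 + (z_c − 36.74)×3.24
Column 2: 1.86×0 + 35.6×ρ + (z_c − 1.86 − 35.6)×3.24
The z_c×3.24 term appears on both sides and cancels. Collect the known terms of each column as K = Σ(ρt)_known − 3.24 × (depth of known layers): K_1 = 96.27028 − 3.24×36.74 = −22.76732; K_2 = 0 − 3.24×(1.86 + 35.6) = −121.3704.
Balance: K_1 = K_2 + 35.6×ρ, so ρ = (K_1 − K_2)/35.6 = 98.6031/35.6 = 2.77 g cm⁻³.

2.77 g cm⁻³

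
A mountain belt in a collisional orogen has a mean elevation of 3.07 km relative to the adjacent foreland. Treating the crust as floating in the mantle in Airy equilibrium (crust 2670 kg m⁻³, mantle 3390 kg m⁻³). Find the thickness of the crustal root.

11.4 km

By Archimedes' principle applied to the lithosphere: the weight of the topography is balanced by the buoyancy of the root, ρ_c h = (ρ_m − ρ_c) r.
r = h · ρ_c / (ρ_m − ρ_c) = 3.07 km × 2670 / (3390 − 2670) = 11.4 km.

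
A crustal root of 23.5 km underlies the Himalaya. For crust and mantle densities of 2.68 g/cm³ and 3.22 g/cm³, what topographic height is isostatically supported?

Isostatic balance requires: ρ_c h = (ρ_m − ρ_c) r.
h = r (ρ_m − ρ_c) / ρ_c = 23.5 km × (3.22 − 2.68) / 2.68 = 4.74 km.

4.74 km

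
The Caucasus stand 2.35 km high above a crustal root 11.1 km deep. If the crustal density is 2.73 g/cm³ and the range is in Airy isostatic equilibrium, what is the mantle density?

3.31 g/cm³

Airy balance: ρ_c h = (ρ_m − ρ_c) r → ρ_m = ρ_c (1 + h/r).
ρ_m = 2.73 × (1 + 2.35 km/11.1 km) = 3.31 g/cm³.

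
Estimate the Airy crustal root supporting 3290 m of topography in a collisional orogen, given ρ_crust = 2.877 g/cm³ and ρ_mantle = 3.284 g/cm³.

For local isostatic compensation: the weight of the topography is balanced by the buoyancy of the root, ρ_c h = (ρ_m − ρ_c) r.
r = h · ρ_c / (ρ_m − ρ_c) = 3290 m × 2.877 / (3.284 − 2.877) = 23300 m.

23300 m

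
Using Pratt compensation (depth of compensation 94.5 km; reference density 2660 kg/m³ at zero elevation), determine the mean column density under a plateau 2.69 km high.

2590 kg/m³

Pratt balance: ρ_ref D = ρ (D + h).
ρ = ρ_ref D/(D + h) = 2660 × 94.5 km/(94.5 km + 2.69 km) = 2590 kg/m³.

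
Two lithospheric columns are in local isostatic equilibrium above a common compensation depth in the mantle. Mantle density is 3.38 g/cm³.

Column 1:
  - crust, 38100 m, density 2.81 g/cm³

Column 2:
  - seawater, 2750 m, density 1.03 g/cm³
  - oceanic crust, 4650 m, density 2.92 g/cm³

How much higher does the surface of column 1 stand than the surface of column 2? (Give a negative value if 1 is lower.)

3880 m

For any compensation level in the mantle, the mantle terms cancel and isostasy reduces to e = (Σt_1 − Σt_2) − (Σ(ρt)_1 − Σ(ρt)_2) / ρ_m.
Σt_1 = 38100 m; Σt_2 = 7400 m; Σ(ρt)_1 = 107061; Σ(ρt)_2 = 16410.5 (in m·g/cm³).
e = (38100 − 7400) − (107061 − 16410.5) / 3.38 = 3880 m.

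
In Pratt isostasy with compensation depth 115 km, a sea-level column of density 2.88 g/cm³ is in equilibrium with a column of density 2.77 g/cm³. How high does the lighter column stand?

4.57 km

ρ_ref D = ρ (D + h) → h = D (ρ_ref − ρ)/ρ.
h = 115 km × (2.88 − 2.77)/2.77 = 4.57 km.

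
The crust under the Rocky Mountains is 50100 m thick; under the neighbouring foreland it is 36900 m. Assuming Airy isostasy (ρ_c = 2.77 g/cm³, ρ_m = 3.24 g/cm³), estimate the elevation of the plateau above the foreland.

1910 m

Excess crust Δ = 50100 m − 36900 m = 13200 m, split between elevation h and root r with h + r = Δ.
Airy balance ρ_c h = (ρ_m − ρ_c) r gives r = h ρ_c/(ρ_m − ρ_c), so h (1 + ρ_c/(ρ_m − ρ_c)) = Δ, i.e. h = Δ (ρ_m − ρ_c)/ρ_m.
h = 13200 m × 0.47/3.24 = 1910 m.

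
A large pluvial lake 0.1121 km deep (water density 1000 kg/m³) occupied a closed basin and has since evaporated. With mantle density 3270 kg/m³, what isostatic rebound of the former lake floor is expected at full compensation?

u = d ρ_w/ρ_m = 0.1121 km × 1000/3270 = 0.0343 km.

0.0343 km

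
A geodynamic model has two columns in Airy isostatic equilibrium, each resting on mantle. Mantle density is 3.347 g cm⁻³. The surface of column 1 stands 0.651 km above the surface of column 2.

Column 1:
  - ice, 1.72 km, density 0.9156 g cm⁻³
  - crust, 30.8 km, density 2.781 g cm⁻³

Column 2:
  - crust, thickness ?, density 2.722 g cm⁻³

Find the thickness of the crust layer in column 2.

31.1 km

Take the compensation level at the base of the deeper column (depth z_c below the surface of column 1) and equate Σ ρ_i t_i down to z_c; mantle fills any gap and the z_c terms cancel.
Column 1: 1.72×0.9156 + 30.8×2.781 + (z_c − 32.52)×3.347
Column 2: 0.651×0 + x×2.722 + (z_c − 0.651 − 0 − x)×3.347
The z_c×3.347 term appears on both sides and cancels. Collect the known terms of each column as K = Σ(ρt)_known − 3.347 × (depth of known layers): K_1 = 87.229632 − 3.347×32.52 = −21.614808; K_2 = 0 − 3.347×(0.651 + 0) = −2.178897.
Balance: K_1 = K_2 − x×(3.347 − 2.722), so x = (K_2 − K_1)/(3.347 − 2.722) = 19.4359/0.625 = 31.1 km.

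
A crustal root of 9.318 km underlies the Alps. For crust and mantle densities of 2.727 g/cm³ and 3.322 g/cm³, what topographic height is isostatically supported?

2.03 km

Isostatic balance requires: ρ_c h = (ρ_m − ρ_c) r.
h = r (ρ_m − ρ_c) / ρ_c = 9.318 km × (3.322 − 2.727) / 2.727 = 2.03 km.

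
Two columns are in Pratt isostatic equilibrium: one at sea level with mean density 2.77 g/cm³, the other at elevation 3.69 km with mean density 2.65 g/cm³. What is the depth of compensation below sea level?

81.5 km

ρ_ref D = ρ (D + h) → D (ρ_ref − ρ) = ρ h.
D = ρ h/(ρ_ref − ρ) = 2.65 × 3.69 km/(2.77 − 2.65) = 81.5 km.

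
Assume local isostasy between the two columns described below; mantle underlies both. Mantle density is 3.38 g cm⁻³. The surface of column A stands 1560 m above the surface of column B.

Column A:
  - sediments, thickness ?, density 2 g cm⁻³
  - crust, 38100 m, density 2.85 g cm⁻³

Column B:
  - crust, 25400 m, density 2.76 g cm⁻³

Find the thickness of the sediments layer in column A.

Take the compensation level at the base of the deeper column (depth z_c below the surface of column A) and equate Σ ρ_i t_i down to z_c; mantle fills any gap and the z_c terms cancel.
Column A: x×2 + 38100×2.85 + (z_c − 38100 − x)×3.38
Column B: 1560×0 + 25400×2.76 + (z_c − 1560 − 25400)×3.38
The z_c×3.38 term appears on both sides and cancels. Collect the known terms of each column as K = Σ(ρt)_known − 3.38 × (depth of known layers): K_A = 108585 − 3.38×38100 = −20193; K_B = 70104 − 3.38×(1560 + 25400) = −21020.8.
Balance: K_A − x×(3.38 − 2) = K_B, so x = (K_A − K_B)/(3.38 − 2) = 827.8/1.38 = 600 m.

600 m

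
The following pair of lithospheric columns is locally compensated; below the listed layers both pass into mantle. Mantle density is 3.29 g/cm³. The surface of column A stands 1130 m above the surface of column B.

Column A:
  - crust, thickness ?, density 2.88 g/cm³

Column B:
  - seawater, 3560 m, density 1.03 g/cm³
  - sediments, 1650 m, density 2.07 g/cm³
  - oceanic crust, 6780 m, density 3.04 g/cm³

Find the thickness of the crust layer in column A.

37700 m

Take the compensation level at the base of the deeper column (depth z_c below the surface of column A) and equate Σ ρ_i t_i down to z_c; mantle fills any gap and the z_c terms cancel.
Column A: x×2.88 + (z_c − 0 − x)×3.29
Column B: 1130×0 + 3560×1.03 + 1650×2.07 + 6780×3.04 + (z_c − 1130 − 11990)×3.29
The z_c×3.29 term appears on both sides and cancels. Collect the known terms of each column as K = Σ(ρt)_known − 3.29 × (depth of known layers): K_A = 0 − 3.29×0 = 0; K_B = 27693.5 − 3.29×(1130 + 11990) = −15471.3.
Balance: K_A − x×(3.29 − 2.88) = K_B, so x = (K_A − K_B)/(3.29 − 2.88) = 15471.3/0.41 = 37700 m.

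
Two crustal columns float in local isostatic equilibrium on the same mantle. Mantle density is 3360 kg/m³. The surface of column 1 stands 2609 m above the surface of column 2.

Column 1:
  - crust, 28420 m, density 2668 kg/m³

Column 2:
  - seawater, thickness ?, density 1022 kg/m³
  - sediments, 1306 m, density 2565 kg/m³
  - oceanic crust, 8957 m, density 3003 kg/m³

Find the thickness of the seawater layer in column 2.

Take the compensation level at the base of the deeper column (depth z_c below the surface of column 1) and equate Σ ρ_i t_i down to z_c; mantle fills any gap and the z_c terms cancel.
Column 1: 28420×2668 + (z_c − 28420)×3360
Column 2: 2609×0 + x×1022 + 1306×2565 + 8957×3003 + (z_c − 2609 − 10263 − x)×3360
The z_c×3360 term appears on both sides and cancels. Collect the known terms of each column as K = Σ(ρt)_known − 3360 × (depth of known layers): K_1 = 75824560 − 3360×28420 = −19666640; K_2 = 30247761 − 3360×(2609 + 10263) = −13002159.
Balance: K_1 = K_2 − x×(3360 − 1022), so x = (K_2 − K_1)/(3360 − 1022) = 6664480/2338 = 2850 m.

2850 m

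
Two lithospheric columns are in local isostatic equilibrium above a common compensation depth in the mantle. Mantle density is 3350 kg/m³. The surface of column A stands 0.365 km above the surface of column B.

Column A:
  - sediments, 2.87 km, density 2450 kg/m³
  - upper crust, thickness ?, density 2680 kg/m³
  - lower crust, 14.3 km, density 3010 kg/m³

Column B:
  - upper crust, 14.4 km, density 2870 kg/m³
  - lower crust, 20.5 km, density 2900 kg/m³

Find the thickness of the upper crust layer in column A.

14.8 km

Take the compensation level at the base of the deeper column (depth z_c below the surface of column A) and equate Σ ρ_i t_i down to z_c; mantle fills any gap and the z_c terms cancel.
Column A: 2.87×2450 + x×2680 + 14.3×3010 + (z_c − 17.17 − x)×3350
Column B: 0.365×0 + 14.4×2870 + 20.5×2900 + (z_c − 0.365 − 34.9)×3350
The z_c×3350 term appears on both sides and cancels. Collect the known terms of each column as K = Σ(ρt)_known − 3350 × (depth of known layers): K_A = 50074.5 − 3350×17.17 = −7445; K_B = 100778 − 3350×(0.365 + 34.9) = −17359.75.
Balance: K_A − x×(3350 − 2680) = K_B, so x = (K_A − K_B)/(3350 − 2680) = 9914.75/670 = 14.8 km.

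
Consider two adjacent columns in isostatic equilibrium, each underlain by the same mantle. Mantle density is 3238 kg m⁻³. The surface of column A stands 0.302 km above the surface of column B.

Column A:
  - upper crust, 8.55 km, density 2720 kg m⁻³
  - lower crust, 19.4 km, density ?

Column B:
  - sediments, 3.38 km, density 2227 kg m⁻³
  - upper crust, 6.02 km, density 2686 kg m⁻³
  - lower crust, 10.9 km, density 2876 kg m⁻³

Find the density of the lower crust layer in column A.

Take the compensation level at the base of the deeper column (depth z_c below the surface of column A) and equate Σ ρ_i t_i down to z_c; mantle fills any gap and the z_c terms cancel.
Column A: 8.55×2720 + 19.4×ρ + (z_c − 27.95)×3238
Column B: 0.302×0 + 3.38×2227 + 6.02×2686 + 10.9×2876 + (z_c − 0.302 − 20.3)×3238
The z_c×3238 term appears on both sides and cancels. Collect the known terms of each column as K = Σ(ρt)_known − 3238 × (depth of known layers): K_A = 23256 − 3238×27.95 = −67246.1; K_B = 55045.38 − 3238×(0.302 + 20.3) = −11663.896.
Balance: K_A + 19.4×ρ = K_B, so ρ = (K_B − K_A)/19.4 = 55582.2/19.4 = 2870 kg m⁻³.

2870 kg m⁻³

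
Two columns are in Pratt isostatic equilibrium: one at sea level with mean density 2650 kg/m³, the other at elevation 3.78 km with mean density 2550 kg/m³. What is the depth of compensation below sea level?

96.4 km

ρ_ref D = ρ (D + h) → D (ρ_ref − ρ) = ρ h.
D = ρ h/(ρ_ref − ρ) = 2550 × 3.78 km/(2650 − 2550) = 96.4 km.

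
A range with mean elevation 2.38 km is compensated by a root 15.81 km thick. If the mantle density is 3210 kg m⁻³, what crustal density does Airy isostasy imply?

2790 kg m⁻³

ρ_c h = (ρ_m − ρ_c) r → ρ_c (h + r) = ρ_m r → ρ_c = ρ_m r / (h + r).
ρ_c = 3210 × 15.81 km / (2.38 km + 15.81 km) = 2790 kg m⁻³.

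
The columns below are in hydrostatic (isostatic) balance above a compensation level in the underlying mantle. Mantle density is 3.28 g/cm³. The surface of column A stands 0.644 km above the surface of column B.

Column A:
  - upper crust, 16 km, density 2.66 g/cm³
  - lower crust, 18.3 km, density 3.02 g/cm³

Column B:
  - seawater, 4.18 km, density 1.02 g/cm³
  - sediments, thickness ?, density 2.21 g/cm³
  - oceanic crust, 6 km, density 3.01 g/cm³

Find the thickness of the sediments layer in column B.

1.4 km

Take the compensation level at the base of the deeper column (depth z_c below the surface of column A) and equate Σ ρ_i t_i down to z_c; mantle fills any gap and the z_c terms cancel.
Column A: 16×2.66 + 18.3×3.02 + (z_c − 34.3)×3.28
Column B: 0.644×0 + 4.18×1.02 + x×2.21 + 6×3.01 + (z_c − 0.644 − 10.18 − x)×3.28
The z_c×3.28 term appears on both sides and cancels. Collect the known terms of each column as K = Σ(ρt)_known − 3.28 × (depth of known layers): K_A = 97.826 − 3.28×34.3 = −14.678; K_B = 22.3236 − 3.28×(0.644 + 10.18) = −13.17912.
Balance: K_A = K_B − x×(3.28 − 2.21), so x = (K_B − K_A)/(3.28 − 2.21) = 1.49888/1.07 = 1.4 km.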